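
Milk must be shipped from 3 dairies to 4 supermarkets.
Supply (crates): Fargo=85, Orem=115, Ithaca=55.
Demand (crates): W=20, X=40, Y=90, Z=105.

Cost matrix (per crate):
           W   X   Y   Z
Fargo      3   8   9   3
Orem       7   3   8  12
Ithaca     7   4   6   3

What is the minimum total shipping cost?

1185

Optimal allocation:
  Fargo→W: 20 × 3 = 60
  Fargo→Z: 65 × 3 = 195
  Orem→X: 40 × 3 = 120
  Orem→Y: 75 × 8 = 600
  Ithaca→Y: 15 × 6 = 90
  Ithaca→Z: 40 × 3 = 120
Total = 60 + 195 + 120 + 600 + 90 + 120 = 1185.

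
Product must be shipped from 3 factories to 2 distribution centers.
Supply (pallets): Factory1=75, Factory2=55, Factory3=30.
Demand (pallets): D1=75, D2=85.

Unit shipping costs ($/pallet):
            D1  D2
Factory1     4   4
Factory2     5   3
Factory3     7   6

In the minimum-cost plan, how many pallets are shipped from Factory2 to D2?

55

The minimum-cost plan:
  Factory1 to D1: 75 × $4 = $300
  Factory2 to D2: 55 × $3 = $165
  Factory3 to D2: 30 × $6 = $180
Total cost = $645.
So Factory2→D2 carries 55 pallets.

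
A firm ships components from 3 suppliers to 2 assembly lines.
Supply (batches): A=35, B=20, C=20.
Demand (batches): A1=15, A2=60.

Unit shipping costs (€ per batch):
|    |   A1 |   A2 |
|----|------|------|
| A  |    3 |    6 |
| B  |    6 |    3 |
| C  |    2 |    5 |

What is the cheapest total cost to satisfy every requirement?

An optimal shipping plan:
  A->A1: 15 × €3 = €45
  A->A2: 20 × €6 = €120
  B->A2: 20 × €3 = €60
  C->A2: 20 × €5 = €100
Total = 45 + 120 + 60 + 100 = €325.
(Supply check: A ships 35; B ships 20; C ships 20.)

325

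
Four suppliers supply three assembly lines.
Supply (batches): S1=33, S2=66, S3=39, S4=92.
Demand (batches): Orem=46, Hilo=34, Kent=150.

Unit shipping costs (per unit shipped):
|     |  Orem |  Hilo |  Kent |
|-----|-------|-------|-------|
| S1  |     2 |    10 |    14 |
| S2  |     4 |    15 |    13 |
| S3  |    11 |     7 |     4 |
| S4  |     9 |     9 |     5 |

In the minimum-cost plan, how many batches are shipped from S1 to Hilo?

33

Optimal shipments:
  S1->Hilo: 33 × 10 = 330
  S2->Orem: 46 × 4 = 184
  S2->Hilo: 1 × 15 = 15
  S2->Kent: 19 × 13 = 247
  S3->Kent: 39 × 4 = 156
  S4->Kent: 92 × 5 = 460
Total cost = 1392.
So S1→Hilo carries 33 batches.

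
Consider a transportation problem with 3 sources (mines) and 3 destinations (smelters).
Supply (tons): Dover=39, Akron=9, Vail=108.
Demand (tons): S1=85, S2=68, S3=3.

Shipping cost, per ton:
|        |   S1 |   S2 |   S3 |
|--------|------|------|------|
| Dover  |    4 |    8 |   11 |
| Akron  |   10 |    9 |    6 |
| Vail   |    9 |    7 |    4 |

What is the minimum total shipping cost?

1067

A cheapest plan:
  Dover->S1: 39 × 4 = 156
  Akron->S1: 9 × 10 = 90
  Vail->S1: 37 × 9 = 333
  Vail->S2: 68 × 7 = 476
  Vail->S3: 3 × 4 = 12
Total = 156 + 90 + 333 + 476 + 12 = 1067.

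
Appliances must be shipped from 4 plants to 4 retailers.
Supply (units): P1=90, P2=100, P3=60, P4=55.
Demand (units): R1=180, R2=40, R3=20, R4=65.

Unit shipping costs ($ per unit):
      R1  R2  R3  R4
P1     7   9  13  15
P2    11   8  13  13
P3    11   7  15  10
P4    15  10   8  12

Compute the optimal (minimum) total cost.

An optimal shipping plan:
  P1->R1: 90 × $7 = $630
  P2->R1: 90 × $11 = $990
  P2->R2: 10 × $8 = $80
  P3->R2: 30 × $7 = $210
  P3->R4: 30 × $10 = $300
  P4->R3: 20 × $8 = $160
  P4->R4: 35 × $12 = $420
Total = 630 + 990 + 80 + 210 + 300 + 160 + 420 = $2790.

2790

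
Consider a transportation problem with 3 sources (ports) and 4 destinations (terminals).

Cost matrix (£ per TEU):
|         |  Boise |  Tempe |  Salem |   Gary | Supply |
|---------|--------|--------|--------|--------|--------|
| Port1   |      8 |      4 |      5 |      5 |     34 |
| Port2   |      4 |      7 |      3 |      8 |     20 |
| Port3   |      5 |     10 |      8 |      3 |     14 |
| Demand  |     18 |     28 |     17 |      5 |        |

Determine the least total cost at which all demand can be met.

One minimum-cost allocation:
  Port1 to Tempe: 28 TEU
  Port1 to Salem: 6 TEU
  Port2 to Boise: 9 TEU
  Port2 to Salem: 11 TEU
  Port3 to Boise: 9 TEU
  Port3 to Gary: 5 TEU
Total cost = £271.

271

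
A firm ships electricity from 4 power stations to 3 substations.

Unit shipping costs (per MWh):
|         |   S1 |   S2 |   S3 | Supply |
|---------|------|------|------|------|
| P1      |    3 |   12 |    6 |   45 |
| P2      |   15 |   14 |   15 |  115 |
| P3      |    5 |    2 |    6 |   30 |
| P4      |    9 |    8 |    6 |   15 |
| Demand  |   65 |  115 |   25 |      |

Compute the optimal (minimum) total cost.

Optimal allocation:
  P1 to S1: 45 × 3 = 135
  P2 to S1: 20 × 15 = 300
  P2 to S2: 85 × 14 = 1190
  P2 to S3: 10 × 15 = 150
  P3 to S2: 30 × 2 = 60
  P4 to S3: 15 × 6 = 90
Total = 135 + 300 + 1190 + 150 + 60 + 90 = 1925.
(Supply check: P1 ships 45; P2 ships 115; P3 ships 30; P4 ships 15.)

1925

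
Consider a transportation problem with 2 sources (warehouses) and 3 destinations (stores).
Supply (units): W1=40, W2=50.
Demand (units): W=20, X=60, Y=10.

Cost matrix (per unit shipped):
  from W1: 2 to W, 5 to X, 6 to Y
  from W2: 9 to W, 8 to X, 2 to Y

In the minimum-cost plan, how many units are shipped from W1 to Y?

0

Optimal shipments:
  W1->W: 20 × 2 = 40
  W1->X: 20 × 5 = 100
  W2->X: 40 × 8 = 320
  W2->Y: 10 × 2 = 20
Total cost = 480.
The route W1→Y is not used.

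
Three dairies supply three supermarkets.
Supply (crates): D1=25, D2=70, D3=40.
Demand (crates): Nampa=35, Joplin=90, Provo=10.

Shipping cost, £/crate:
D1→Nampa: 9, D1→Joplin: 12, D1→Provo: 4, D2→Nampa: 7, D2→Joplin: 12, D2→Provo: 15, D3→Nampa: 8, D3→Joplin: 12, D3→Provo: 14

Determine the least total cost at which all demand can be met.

1365

One minimum-cost allocation:
  D1→Joplin: 15 crates
  D1→Provo: 10 crates
  D2→Nampa: 35 crates
  D2→Joplin: 35 crates
  D3→Joplin: 40 crates
Total cost = £1365.
(Supply check: D1 ships 25; D2 ships 70; D3 ships 40.)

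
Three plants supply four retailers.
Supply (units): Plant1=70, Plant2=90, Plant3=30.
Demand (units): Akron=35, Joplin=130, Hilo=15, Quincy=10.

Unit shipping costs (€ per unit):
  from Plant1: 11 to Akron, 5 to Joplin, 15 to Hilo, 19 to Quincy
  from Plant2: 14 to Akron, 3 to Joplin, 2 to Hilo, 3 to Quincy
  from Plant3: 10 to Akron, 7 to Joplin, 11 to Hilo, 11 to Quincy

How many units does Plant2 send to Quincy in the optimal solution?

The minimum-cost plan:
  Plant1–Akron: 5 units
  Plant1–Joplin: 65 units
  Plant2–Joplin: 65 units
  Plant2–Hilo: 15 units
  Plant2–Quincy: 10 units
  Plant3–Akron: 30 units
Total cost = €935.
So Plant2→Quincy carries 10 units.

10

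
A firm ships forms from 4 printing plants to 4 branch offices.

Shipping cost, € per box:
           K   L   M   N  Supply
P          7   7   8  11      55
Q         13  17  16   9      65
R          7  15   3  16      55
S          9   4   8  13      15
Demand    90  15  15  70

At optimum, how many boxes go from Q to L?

0

Optimal shipments:
  P to K: 50 boxes
  P to N: 5 boxes
  Q to N: 65 boxes
  R to K: 40 boxes
  R to M: 15 boxes
  S to L: 15 boxes
Total cost = €1375.
The route Q→L is not used.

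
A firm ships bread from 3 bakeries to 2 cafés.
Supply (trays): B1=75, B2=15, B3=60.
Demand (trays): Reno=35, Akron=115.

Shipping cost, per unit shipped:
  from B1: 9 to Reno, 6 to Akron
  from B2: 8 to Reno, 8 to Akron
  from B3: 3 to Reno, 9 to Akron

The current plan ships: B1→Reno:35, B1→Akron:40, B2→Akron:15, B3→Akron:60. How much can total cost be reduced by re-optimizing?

Current plan cost = 35·9 + 40·6 + 15·8 + 60·9 = 1215.
Optimal plan:
  B1 to Akron: 75 trays
  B2 to Akron: 15 trays
  B3 to Reno: 35 trays
  B3 to Akron: 25 trays
Optimal cost = 900.
Saving = 1215 − 900 = 315.

315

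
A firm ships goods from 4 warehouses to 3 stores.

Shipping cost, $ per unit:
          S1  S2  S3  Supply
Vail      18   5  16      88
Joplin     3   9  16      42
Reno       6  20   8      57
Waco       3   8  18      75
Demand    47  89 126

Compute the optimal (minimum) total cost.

2203

A cheapest plan:
  Vail to S2: 88 units
  Joplin to S3: 42 units
  Reno to S3: 57 units
  Waco to S1: 47 units
  Waco to S2: 1 units
  Waco to S3: 27 units
Total cost = $2203.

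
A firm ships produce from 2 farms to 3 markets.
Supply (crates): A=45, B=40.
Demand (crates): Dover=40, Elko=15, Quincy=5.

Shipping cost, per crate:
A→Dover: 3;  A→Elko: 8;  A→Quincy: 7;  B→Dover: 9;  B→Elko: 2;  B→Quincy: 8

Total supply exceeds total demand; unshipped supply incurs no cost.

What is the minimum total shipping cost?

185

One minimum-cost allocation:
  A->Dover: 40 × 3 = 120
  A->Quincy: 5 × 7 = 35
  B->Elko: 15 × 2 = 30
Total = 120 + 35 + 30 = 185.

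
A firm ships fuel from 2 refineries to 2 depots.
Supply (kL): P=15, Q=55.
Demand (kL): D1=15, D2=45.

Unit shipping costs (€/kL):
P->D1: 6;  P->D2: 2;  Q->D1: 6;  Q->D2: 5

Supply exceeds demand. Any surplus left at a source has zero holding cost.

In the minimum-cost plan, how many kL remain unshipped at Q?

10

Minimum-cost shipments:
  P to D2: 15 kL
  Q to D1: 15 kL
  Q to D2: 30 kL
Total cost = €270.
Q ships 45 of its 55, leaving 10.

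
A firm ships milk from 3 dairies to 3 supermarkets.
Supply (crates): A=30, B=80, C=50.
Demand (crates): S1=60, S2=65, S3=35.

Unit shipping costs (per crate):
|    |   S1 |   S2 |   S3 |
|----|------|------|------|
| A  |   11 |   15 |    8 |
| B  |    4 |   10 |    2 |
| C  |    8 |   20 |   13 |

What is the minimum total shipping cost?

Optimal allocation:
  A–S2: 30 × 15 = 450
  B–S1: 10 × 4 = 40
  B–S2: 35 × 10 = 350
  B–S3: 35 × 2 = 70
  C–S1: 50 × 8 = 400
Total = 450 + 40 + 350 + 70 + 400 = 1310.
(Supply check: A ships 30; B ships 80; C ships 50.)

1310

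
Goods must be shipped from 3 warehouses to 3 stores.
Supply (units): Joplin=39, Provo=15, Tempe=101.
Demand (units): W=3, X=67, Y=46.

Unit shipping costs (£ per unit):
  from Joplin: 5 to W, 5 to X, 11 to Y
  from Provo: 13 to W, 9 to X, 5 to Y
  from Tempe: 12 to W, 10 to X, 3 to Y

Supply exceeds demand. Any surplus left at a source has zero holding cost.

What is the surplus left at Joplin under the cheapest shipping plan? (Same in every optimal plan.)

0

Minimum-cost shipments:
  Joplin->W: 3 × £5 = £15
  Joplin->X: 36 × £5 = £180
  Provo->X: 15 × £9 = £135
  Tempe->X: 16 × £10 = £160
  Tempe->Y: 46 × £3 = £138
Total cost = £628.
Joplin ships 39 of its 39, leaving 0.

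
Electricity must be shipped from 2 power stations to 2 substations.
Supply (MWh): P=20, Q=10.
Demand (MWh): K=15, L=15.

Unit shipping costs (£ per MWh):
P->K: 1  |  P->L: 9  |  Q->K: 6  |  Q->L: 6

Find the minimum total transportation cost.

One minimum-cost allocation:
  P→K: 15 × £1 = £15
  P→L: 5 × £9 = £45
  Q→L: 10 × £6 = £60
Total = 15 + 45 + 60 = £120.
(Supply check: P ships 20; Q ships 10.)

120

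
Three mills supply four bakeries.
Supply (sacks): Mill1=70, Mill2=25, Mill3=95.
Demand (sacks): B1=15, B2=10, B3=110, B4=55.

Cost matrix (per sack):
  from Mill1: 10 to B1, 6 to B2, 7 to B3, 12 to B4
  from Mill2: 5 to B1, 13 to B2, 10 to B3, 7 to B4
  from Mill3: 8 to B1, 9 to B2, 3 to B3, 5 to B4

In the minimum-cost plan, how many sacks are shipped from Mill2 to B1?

Solving gives:
  Mill1->B2: 10 sacks
  Mill1->B3: 60 sacks
  Mill2->B1: 15 sacks
  Mill2->B4: 10 sacks
  Mill3->B3: 50 sacks
  Mill3->B4: 45 sacks
Total cost = 1000.
So Mill2→B1 carries 15 sacks.

15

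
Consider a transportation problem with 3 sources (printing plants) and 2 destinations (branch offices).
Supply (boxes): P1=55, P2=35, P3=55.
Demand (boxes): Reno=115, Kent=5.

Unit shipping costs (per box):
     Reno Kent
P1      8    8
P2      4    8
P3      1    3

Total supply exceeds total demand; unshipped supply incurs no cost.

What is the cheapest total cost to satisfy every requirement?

435

Optimal allocation:
  P1–Reno: 25 × 8 = 200
  P1–Kent: 5 × 8 = 40
  P2–Reno: 35 × 4 = 140
  P3–Reno: 55 × 1 = 55
Total = 200 + 40 + 140 + 55 = 435.
(Supply check: P1 ships 30; P2 ships 35; P3 ships 55.)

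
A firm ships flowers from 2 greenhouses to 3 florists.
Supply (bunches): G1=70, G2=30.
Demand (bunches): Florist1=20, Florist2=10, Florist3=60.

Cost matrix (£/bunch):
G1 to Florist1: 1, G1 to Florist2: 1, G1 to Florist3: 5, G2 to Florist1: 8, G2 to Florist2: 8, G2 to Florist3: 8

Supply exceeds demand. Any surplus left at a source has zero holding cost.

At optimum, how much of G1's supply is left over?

0

An optimal plan:
  G1–Florist1: 20 bunches
  G1–Florist2: 10 bunches
  G1–Florist3: 40 bunches
  G2–Florist3: 20 bunches
Total cost = £390.
G1 ships 70 of its 70, leaving 0.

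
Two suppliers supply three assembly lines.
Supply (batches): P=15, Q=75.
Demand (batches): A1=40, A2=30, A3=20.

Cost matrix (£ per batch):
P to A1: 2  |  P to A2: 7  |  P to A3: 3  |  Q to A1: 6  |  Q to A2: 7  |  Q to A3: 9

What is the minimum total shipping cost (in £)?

An optimal shipping plan:
  P->A3: 15 × £3 = £45
  Q->A1: 40 × £6 = £240
  Q->A2: 30 × £7 = £210
  Q->A3: 5 × £9 = £45
Total = 45 + 240 + 210 + 45 = £540.
(Supply check: P ships 15; Q ships 75.)

540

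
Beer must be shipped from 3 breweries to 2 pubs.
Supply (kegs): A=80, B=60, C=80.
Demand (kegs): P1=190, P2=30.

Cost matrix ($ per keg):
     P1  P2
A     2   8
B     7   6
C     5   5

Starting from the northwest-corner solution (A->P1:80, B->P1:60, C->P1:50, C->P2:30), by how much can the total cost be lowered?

30

Current plan cost = 80·2 + 60·7 + 50·5 + 30·5 = $980.
Optimal plan:
  A->P1: 80 × $2 = $160
  B->P1: 30 × $7 = $210
  B->P2: 30 × $6 = $180
  C->P1: 80 × $5 = $400
Optimal cost = $950.
Saving = 980 − 950 = $30.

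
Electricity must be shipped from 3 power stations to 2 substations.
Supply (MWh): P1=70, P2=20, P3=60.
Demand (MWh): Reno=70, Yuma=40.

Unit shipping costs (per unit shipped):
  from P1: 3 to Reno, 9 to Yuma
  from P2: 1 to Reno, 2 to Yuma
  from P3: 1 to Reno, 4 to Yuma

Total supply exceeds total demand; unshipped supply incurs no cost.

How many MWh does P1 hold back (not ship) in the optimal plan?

40

An optimal plan:
  P1 to Reno: 30 MWh
  P2 to Yuma: 20 MWh
  P3 to Reno: 40 MWh
  P3 to Yuma: 20 MWh
Total cost = 250.
P1 ships 30 of its 70, leaving 40.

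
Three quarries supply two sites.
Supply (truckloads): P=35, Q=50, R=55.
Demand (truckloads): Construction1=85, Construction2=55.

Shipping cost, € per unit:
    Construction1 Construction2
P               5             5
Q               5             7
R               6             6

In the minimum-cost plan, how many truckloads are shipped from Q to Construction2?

0

Optimal shipments:
  P–Construction1: 35 truckloads
  Q–Construction1: 50 truckloads
  R–Construction2: 55 truckloads
Total cost = €755.
The route Q→Construction2 is not used.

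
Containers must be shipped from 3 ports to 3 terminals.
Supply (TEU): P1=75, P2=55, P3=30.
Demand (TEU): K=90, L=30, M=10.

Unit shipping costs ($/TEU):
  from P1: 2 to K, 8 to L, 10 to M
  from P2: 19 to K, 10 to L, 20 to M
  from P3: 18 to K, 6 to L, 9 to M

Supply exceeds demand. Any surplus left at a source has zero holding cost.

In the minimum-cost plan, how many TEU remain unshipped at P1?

0

Minimum-cost shipments:
  P1→K: 75 × $2 = $150
  P2→K: 15 × $19 = $285
  P2→L: 10 × $10 = $100
  P3→L: 20 × $6 = $120
  P3→M: 10 × $9 = $90
Total cost = $745.
P1 ships 75 of its 75, leaving 0.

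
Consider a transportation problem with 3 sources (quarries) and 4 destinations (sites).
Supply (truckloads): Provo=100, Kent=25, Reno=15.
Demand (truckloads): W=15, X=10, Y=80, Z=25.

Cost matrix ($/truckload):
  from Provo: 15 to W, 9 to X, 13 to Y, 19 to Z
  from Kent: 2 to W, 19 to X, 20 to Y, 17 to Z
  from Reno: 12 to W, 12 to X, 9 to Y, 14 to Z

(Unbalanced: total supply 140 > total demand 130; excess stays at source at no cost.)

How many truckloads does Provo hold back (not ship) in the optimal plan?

10

An optimal plan:
  Provo->X: 10 × $9 = $90
  Provo->Y: 80 × $13 = $1040
  Kent->W: 15 × $2 = $30
  Kent->Z: 10 × $17 = $170
  Reno->Z: 15 × $14 = $210
Total cost = $1540.
Provo ships 90 of its 100, leaving 10.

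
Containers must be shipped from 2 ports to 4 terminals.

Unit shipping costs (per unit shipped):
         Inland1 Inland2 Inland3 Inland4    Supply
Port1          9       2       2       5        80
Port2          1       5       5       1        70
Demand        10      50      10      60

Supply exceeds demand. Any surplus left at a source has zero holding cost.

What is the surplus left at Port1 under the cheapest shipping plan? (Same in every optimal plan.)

An optimal plan:
  Port1 to Inland2: 50 TEU
  Port1 to Inland3: 10 TEU
  Port2 to Inland1: 10 TEU
  Port2 to Inland4: 60 TEU
Total cost = 190.
Port1 ships 60 of its 80, leaving 20.

20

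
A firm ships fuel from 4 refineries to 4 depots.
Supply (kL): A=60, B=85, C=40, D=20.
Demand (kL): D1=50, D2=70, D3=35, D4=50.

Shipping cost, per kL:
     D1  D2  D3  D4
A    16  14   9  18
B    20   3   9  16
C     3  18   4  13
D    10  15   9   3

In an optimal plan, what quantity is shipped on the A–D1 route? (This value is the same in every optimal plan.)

10

The minimum-cost plan:
  A→D1: 10 × 16 = 160
  A→D3: 35 × 9 = 315
  A→D4: 15 × 18 = 270
  B→D2: 70 × 3 = 210
  B→D4: 15 × 16 = 240
  C→D1: 40 × 3 = 120
  D→D4: 20 × 3 = 60
Total cost = 1375.
So A→D1 carries 10 kL.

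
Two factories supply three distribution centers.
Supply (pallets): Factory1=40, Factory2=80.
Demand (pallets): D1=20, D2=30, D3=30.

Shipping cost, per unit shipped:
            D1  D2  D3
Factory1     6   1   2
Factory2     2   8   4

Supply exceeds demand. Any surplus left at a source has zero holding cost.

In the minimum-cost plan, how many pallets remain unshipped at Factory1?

An optimal plan:
  Factory1–D2: 30 pallets
  Factory1–D3: 10 pallets
  Factory2–D1: 20 pallets
  Factory2–D3: 20 pallets
Total cost = 170.
Factory1 ships 40 of its 40, leaving 0.

0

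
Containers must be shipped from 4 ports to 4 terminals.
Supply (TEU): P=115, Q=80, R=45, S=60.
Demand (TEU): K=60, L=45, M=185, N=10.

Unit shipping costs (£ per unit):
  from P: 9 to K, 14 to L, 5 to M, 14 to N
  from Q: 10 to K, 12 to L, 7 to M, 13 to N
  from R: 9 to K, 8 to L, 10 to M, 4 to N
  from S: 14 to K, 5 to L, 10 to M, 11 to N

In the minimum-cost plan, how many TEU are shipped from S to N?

0

The minimum-cost plan:
  P–M: 115 × £5 = £575
  Q–K: 25 × £10 = £250
  Q–M: 55 × £7 = £385
  R–K: 35 × £9 = £315
  R–N: 10 × £4 = £40
  S–L: 45 × £5 = £225
  S–M: 15 × £10 = £150
Total cost = £1940.
The route S→N is not used.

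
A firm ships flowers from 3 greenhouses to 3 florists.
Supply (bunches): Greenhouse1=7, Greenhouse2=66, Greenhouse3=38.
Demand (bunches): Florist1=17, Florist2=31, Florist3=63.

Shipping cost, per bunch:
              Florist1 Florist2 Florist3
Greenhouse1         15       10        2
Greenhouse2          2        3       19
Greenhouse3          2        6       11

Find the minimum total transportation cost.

A cheapest plan:
  Greenhouse1→Florist3: 7 × 2 = 14
  Greenhouse2→Florist1: 17 × 2 = 34
  Greenhouse2→Florist2: 31 × 3 = 93
  Greenhouse2→Florist3: 18 × 19 = 342
  Greenhouse3→Florist3: 38 × 11 = 418
Total = 14 + 34 + 93 + 342 + 418 = 901.

901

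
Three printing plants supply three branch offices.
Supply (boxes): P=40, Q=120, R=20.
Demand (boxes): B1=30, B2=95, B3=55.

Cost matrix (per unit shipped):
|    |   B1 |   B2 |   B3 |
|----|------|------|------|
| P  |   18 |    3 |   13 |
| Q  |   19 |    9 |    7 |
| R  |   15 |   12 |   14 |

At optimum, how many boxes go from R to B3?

Optimal shipments:
  P->B2: 40 × 3 = 120
  Q->B1: 10 × 19 = 190
  Q->B2: 55 × 9 = 495
  Q->B3: 55 × 7 = 385
  R->B1: 20 × 15 = 300
Total cost = 1490.
The route R→B3 is not used.

0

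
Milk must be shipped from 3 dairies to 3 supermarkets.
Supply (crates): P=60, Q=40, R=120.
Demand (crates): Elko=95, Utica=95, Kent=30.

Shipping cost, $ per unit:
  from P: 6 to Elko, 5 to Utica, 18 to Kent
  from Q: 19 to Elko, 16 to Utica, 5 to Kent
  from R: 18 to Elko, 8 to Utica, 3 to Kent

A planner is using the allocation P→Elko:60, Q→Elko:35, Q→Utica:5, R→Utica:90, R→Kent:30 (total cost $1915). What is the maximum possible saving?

30

Current plan cost = 60·6 + 35·19 + 5·16 + 90·8 + 30·3 = $1915.
Optimal plan:
  P–Elko: 60 crates
  Q–Elko: 35 crates
  Q–Kent: 5 crates
  R–Utica: 95 crates
  R–Kent: 25 crates
Optimal cost = $1885.
Saving = 1915 − 1885 = $30.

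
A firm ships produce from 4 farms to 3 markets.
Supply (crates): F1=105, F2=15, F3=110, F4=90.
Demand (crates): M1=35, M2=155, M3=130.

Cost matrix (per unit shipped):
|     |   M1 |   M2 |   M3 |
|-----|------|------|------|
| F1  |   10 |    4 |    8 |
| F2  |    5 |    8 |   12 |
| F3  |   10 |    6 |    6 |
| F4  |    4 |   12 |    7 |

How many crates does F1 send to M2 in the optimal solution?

105

Optimal shipments:
  F1->M2: 105 crates
  F2->M2: 15 crates
  F3->M2: 35 crates
  F3->M3: 75 crates
  F4->M1: 35 crates
  F4->M3: 55 crates
Total cost = 1725.
So F1→M2 carries 105 crates.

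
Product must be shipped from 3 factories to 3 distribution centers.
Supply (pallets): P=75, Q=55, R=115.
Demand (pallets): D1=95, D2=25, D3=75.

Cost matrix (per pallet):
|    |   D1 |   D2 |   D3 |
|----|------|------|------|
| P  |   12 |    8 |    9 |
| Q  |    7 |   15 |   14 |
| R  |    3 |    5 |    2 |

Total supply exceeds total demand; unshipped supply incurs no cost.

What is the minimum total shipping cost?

855

Optimal allocation:
  P–D2: 25 × 8 = 200
  Q–D1: 55 × 7 = 385
  R–D1: 40 × 3 = 120
  R–D3: 75 × 2 = 150
Total = 200 + 385 + 120 + 150 = 855.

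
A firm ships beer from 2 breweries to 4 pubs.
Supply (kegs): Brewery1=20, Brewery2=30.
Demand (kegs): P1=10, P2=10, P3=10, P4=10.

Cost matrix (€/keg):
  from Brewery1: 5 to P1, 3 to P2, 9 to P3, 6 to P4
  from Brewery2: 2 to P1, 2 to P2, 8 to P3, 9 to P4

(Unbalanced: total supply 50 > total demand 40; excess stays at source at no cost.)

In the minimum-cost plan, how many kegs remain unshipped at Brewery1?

10

Minimum-cost shipments:
  Brewery1->P4: 10 × €6 = €60
  Brewery2->P1: 10 × €2 = €20
  Brewery2->P2: 10 × €2 = €20
  Brewery2->P3: 10 × €8 = €80
Total cost = €180.
Brewery1 ships 10 of its 20, leaving 10.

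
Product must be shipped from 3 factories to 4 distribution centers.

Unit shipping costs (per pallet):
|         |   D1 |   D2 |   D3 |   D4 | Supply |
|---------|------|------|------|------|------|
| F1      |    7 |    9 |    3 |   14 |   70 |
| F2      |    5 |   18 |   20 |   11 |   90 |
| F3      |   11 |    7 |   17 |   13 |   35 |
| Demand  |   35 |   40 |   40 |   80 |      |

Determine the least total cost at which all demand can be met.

An optimal shipping plan:
  F1->D1: 25 × 7 = 175
  F1->D2: 5 × 9 = 45
  F1->D3: 40 × 3 = 120
  F2->D1: 10 × 5 = 50
  F2->D4: 80 × 11 = 880
  F3->D2: 35 × 7 = 245
Total = 175 + 45 + 120 + 50 + 880 + 245 = 1515.

1515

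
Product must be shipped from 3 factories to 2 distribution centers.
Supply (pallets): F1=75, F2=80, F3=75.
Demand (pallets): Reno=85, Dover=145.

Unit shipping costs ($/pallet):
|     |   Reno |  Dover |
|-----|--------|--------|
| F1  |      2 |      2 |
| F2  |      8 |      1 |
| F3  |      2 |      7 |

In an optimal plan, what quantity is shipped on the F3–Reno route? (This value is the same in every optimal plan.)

The minimum-cost plan:
  F1->Reno: 10 × $2 = $20
  F1->Dover: 65 × $2 = $130
  F2->Dover: 80 × $1 = $80
  F3->Reno: 75 × $2 = $150
Total cost = $380.
So F3→Reno carries 75 pallets.

75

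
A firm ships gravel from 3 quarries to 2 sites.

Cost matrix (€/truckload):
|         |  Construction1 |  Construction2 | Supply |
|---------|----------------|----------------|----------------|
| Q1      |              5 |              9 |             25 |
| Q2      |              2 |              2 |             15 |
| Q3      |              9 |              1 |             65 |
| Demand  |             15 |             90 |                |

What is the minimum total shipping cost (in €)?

Optimal allocation:
  Q1->Construction1: 15 truckloads
  Q1->Construction2: 10 truckloads
  Q2->Construction2: 15 truckloads
  Q3->Construction2: 65 truckloads
Total cost = €260.

260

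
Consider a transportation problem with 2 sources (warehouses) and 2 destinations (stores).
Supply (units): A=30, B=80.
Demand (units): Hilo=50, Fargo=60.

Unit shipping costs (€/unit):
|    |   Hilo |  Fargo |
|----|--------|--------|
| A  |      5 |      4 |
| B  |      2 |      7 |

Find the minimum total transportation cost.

One minimum-cost allocation:
  A->Fargo: 30 × €4 = €120
  B->Hilo: 50 × €2 = €100
  B->Fargo: 30 × €7 = €210
Total = 120 + 100 + 210 = €430.

430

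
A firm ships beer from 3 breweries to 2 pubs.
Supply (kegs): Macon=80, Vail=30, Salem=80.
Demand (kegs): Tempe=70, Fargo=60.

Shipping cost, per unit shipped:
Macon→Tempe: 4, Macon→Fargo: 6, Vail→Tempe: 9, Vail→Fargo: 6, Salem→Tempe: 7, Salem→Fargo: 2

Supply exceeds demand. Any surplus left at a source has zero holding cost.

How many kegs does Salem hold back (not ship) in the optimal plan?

20

Minimum-cost shipments:
  Macon→Tempe: 70 × 4 = 280
  Salem→Fargo: 60 × 2 = 120
Total cost = 400.
Salem ships 60 of its 80, leaving 20.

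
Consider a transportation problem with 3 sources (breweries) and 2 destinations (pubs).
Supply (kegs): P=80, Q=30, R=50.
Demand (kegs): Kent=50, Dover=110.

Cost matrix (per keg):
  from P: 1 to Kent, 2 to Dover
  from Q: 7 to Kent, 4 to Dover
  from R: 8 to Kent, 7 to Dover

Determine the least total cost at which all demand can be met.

580

One minimum-cost allocation:
  P–Kent: 50 × 1 = 50
  P–Dover: 30 × 2 = 60
  Q–Dover: 30 × 4 = 120
  R–Dover: 50 × 7 = 350
Total = 50 + 60 + 120 + 350 = 580.
(Supply check: P ships 80; Q ships 30; R ships 50.)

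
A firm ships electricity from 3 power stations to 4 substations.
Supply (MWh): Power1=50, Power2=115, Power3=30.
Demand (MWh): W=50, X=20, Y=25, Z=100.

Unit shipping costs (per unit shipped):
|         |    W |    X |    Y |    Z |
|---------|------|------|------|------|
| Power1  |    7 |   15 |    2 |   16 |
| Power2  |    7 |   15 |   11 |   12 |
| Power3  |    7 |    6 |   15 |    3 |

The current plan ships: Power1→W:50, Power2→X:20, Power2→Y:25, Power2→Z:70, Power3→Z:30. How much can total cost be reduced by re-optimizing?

Current plan cost = 50·7 + 20·15 + 25·11 + 70·12 + 30·3 = 1855.
Optimal plan:
  Power1 to W: 5 MWh
  Power1 to X: 20 MWh
  Power1 to Y: 25 MWh
  Power2 to W: 45 MWh
  Power2 to Z: 70 MWh
  Power3 to Z: 30 MWh
Optimal cost = 1630.
Saving = 1855 − 1630 = 225.

225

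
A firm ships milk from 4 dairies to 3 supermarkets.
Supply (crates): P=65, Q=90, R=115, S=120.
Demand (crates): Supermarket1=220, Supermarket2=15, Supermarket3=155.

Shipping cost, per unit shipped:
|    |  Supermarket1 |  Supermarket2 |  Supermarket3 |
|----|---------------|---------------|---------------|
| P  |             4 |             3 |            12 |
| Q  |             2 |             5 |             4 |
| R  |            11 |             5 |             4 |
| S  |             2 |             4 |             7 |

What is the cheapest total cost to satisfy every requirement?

1205

One minimum-cost allocation:
  P→Supermarket1: 50 × 4 = 200
  P→Supermarket2: 15 × 3 = 45
  Q→Supermarket1: 50 × 2 = 100
  Q→Supermarket3: 40 × 4 = 160
  R→Supermarket3: 115 × 4 = 460
  S→Supermarket1: 120 × 2 = 240
Total = 200 + 45 + 100 + 160 + 460 + 240 = 1205.
(Supply check: P ships 65; Q ships 90; R ships 115; S ships 120.)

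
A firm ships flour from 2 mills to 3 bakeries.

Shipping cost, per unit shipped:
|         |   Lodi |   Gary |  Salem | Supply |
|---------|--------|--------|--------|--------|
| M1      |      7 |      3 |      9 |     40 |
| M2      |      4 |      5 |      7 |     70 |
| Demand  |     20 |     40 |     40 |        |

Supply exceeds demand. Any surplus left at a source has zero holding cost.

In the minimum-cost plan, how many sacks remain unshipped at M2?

10

An optimal plan:
  M1 to Gary: 40 sacks
  M2 to Lodi: 20 sacks
  M2 to Salem: 40 sacks
Total cost = 480.
M2 ships 60 of its 70, leaving 10.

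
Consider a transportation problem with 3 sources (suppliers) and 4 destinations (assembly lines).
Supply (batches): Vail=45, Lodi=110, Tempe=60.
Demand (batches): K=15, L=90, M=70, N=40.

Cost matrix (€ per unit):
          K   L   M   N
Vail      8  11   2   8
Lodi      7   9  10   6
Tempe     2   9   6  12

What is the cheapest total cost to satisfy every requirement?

1320

Optimal allocation:
  Vail–M: 45 × €2 = €90
  Lodi–L: 70 × €9 = €630
  Lodi–N: 40 × €6 = €240
  Tempe–K: 15 × €2 = €30
  Tempe–L: 20 × €9 = €180
  Tempe–M: 25 × €6 = €150
Total = 90 + 630 + 240 + 30 + 180 + 150 = €1320.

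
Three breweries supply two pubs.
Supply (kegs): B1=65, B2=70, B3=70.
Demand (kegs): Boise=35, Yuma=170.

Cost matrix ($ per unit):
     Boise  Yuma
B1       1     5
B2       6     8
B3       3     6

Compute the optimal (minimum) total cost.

1165

One minimum-cost allocation:
  B1–Boise: 35 × $1 = $35
  B1–Yuma: 30 × $5 = $150
  B2–Yuma: 70 × $8 = $560
  B3–Yuma: 70 × $6 = $420
Total = 35 + 150 + 560 + 420 = $1165.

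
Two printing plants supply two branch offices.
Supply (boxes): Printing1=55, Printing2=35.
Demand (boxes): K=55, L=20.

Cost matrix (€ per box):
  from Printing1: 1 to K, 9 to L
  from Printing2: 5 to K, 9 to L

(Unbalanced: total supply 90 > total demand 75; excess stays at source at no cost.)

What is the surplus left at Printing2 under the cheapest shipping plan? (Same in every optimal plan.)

15

An optimal plan:
  Printing1->K: 55 boxes
  Printing2->L: 20 boxes
Total cost = €235.
Printing2 ships 20 of its 35, leaving 15.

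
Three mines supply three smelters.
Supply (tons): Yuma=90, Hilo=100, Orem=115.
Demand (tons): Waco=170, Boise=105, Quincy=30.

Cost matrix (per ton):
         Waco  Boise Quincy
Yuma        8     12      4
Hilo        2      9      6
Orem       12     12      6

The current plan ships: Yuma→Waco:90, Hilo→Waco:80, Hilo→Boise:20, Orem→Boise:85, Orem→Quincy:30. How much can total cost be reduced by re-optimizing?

Current plan cost = 90·8 + 80·2 + 20·9 + 85·12 + 30·6 = 2260.
Optimal plan:
  Yuma→Waco: 70 × 8 = 560
  Yuma→Quincy: 20 × 4 = 80
  Hilo→Waco: 100 × 2 = 200
  Orem→Boise: 105 × 12 = 1260
  Orem→Quincy: 10 × 6 = 60
Optimal cost = 2160.
Saving = 2260 − 2160 = 100.

100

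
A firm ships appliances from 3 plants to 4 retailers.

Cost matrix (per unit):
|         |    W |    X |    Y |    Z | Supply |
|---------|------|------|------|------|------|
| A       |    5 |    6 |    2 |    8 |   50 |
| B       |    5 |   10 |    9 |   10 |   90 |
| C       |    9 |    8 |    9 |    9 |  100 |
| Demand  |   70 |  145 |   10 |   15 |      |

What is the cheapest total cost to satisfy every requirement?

1610

Optimal allocation:
  A to X: 40 units
  A to Y: 10 units
  B to W: 70 units
  B to X: 5 units
  B to Z: 15 units
  C to X: 100 units
Total cost = 1610.
(Supply check: A ships 50; B ships 90; C ships 100.)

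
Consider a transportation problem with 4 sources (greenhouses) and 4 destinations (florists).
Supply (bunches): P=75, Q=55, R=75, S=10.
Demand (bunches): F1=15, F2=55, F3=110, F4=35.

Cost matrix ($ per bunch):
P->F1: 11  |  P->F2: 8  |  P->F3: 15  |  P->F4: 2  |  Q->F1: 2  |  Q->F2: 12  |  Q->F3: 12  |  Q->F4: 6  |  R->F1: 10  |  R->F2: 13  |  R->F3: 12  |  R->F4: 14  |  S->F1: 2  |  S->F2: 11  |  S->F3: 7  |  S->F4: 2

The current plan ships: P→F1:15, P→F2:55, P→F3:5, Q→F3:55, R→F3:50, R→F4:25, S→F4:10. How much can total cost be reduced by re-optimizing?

440

Current plan cost = 15·11 + 55·8 + 5·15 + 55·12 + 50·12 + 25·14 + 10·2 = $2310.
Optimal plan:
  P->F2: 55 × $8 = $440
  P->F4: 20 × $2 = $40
  Q->F1: 15 × $2 = $30
  Q->F3: 25 × $12 = $300
  Q->F4: 15 × $6 = $90
  R->F3: 75 × $12 = $900
  S->F3: 10 × $7 = $70
Optimal cost = $1870.
Saving = 2310 − 1870 = $440.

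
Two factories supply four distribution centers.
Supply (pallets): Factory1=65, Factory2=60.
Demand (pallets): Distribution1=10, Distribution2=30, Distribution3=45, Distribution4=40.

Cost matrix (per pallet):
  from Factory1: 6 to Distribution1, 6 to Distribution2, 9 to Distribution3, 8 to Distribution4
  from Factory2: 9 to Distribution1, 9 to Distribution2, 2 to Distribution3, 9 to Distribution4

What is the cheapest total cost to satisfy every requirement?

665

One minimum-cost allocation:
  Factory1→Distribution1: 10 × 6 = 60
  Factory1→Distribution2: 30 × 6 = 180
  Factory1→Distribution4: 25 × 8 = 200
  Factory2→Distribution3: 45 × 2 = 90
  Factory2→Distribution4: 15 × 9 = 135
Total = 60 + 180 + 200 + 90 + 135 = 665.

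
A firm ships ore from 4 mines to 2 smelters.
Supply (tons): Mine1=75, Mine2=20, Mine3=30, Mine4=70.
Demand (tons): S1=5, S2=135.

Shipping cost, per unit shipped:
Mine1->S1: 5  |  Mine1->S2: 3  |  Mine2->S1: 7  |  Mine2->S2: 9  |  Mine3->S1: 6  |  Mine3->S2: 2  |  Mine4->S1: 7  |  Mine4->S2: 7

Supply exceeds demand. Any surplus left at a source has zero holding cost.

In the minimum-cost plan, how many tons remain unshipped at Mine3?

An optimal plan:
  Mine1–S2: 75 × 3 = 225
  Mine2–S1: 5 × 7 = 35
  Mine3–S2: 30 × 2 = 60
  Mine4–S2: 30 × 7 = 210
Total cost = 530.
Mine3 ships 30 of its 30, leaving 0.

0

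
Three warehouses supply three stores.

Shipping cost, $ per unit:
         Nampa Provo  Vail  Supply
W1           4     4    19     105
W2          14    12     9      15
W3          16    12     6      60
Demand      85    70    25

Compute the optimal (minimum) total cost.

An optimal shipping plan:
  W1->Nampa: 85 × $4 = $340
  W1->Provo: 20 × $4 = $80
  W2->Provo: 15 × $12 = $180
  W3->Provo: 35 × $12 = $420
  W3->Vail: 25 × $6 = $150
Total = 340 + 80 + 180 + 420 + 150 = $1170.

1170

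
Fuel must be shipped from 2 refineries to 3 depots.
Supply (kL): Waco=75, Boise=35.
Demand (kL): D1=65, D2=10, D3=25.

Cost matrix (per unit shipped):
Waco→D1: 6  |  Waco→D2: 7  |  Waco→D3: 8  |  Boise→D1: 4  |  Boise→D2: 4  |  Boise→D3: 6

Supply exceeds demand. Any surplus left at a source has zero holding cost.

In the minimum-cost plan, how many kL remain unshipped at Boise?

0

An optimal plan:
  Waco to D1: 40 × 6 = 240
  Waco to D3: 25 × 8 = 200
  Boise to D1: 25 × 4 = 100
  Boise to D2: 10 × 4 = 40
Total cost = 580.
Boise ships 35 of its 35, leaving 0.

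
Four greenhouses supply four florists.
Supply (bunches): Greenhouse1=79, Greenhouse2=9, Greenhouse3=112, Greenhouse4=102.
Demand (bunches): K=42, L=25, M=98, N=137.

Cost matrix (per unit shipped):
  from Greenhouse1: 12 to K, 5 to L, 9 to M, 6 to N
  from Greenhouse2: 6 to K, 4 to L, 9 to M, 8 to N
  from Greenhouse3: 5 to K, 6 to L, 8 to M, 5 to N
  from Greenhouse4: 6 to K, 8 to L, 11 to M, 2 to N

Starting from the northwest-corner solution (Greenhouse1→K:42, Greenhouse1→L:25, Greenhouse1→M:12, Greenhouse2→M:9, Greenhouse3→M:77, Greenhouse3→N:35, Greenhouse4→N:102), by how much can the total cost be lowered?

Current plan cost = 42·12 + 25·5 + 12·9 + 9·9 + 77·8 + 35·5 + 102·2 = 1813.
Optimal plan:
  Greenhouse1→L: 16 × 5 = 80
  Greenhouse1→M: 28 × 9 = 252
  Greenhouse1→N: 35 × 6 = 210
  Greenhouse2→L: 9 × 4 = 36
  Greenhouse3→K: 42 × 5 = 210
  Greenhouse3→M: 70 × 8 = 560
  Greenhouse4→N: 102 × 2 = 204
Optimal cost = 1552.
Saving = 1813 − 1552 = 261.

261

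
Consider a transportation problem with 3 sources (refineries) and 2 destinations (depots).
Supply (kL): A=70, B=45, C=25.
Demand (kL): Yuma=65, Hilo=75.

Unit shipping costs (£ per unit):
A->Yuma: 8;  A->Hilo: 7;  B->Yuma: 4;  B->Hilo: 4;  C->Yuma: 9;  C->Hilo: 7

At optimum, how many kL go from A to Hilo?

Optimal shipments:
  A to Yuma: 20 × £8 = £160
  A to Hilo: 50 × £7 = £350
  B to Yuma: 45 × £4 = £180
  C to Hilo: 25 × £7 = £175
Total cost = £865.
So A→Hilo carries 50 kL.

50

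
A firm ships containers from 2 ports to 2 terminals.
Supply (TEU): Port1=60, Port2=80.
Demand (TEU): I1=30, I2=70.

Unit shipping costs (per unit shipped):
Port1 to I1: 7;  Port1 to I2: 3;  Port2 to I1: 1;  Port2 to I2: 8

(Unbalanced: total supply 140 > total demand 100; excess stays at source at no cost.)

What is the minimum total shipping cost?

290

Optimal allocation:
  Port1–I2: 60 × 3 = 180
  Port2–I1: 30 × 1 = 30
  Port2–I2: 10 × 8 = 80
Total = 180 + 30 + 80 = 290.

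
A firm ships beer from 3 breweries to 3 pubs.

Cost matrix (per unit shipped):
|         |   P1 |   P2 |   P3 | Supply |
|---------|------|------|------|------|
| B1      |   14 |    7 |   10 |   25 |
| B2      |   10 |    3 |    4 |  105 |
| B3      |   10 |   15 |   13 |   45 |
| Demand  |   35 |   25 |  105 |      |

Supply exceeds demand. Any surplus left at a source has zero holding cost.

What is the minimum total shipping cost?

One minimum-cost allocation:
  B1→P2: 25 kegs
  B2→P3: 105 kegs
  B3→P1: 35 kegs
Total cost = 945.

945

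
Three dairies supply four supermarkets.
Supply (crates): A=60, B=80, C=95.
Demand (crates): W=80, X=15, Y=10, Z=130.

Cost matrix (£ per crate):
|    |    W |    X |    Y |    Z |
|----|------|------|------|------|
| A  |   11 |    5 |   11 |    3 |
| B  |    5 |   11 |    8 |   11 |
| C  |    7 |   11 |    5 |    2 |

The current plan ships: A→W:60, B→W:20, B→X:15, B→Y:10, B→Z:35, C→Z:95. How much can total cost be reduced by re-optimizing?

Current plan cost = 60·11 + 20·5 + 15·11 + 10·8 + 35·11 + 95·2 = £1580.
Optimal plan:
  A to X: 15 × £5 = £75
  A to Z: 45 × £3 = £135
  B to W: 80 × £5 = £400
  C to Y: 10 × £5 = £50
  C to Z: 85 × £2 = £170
Optimal cost = £830.
Saving = 1580 − 830 = £750.

750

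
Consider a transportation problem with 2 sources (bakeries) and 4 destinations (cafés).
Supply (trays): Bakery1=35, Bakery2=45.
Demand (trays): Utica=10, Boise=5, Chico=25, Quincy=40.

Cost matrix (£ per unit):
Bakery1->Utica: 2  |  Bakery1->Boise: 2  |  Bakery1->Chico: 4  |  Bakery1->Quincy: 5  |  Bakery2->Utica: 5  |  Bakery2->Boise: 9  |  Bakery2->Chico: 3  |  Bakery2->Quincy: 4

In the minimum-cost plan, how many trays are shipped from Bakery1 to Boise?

Optimal shipments:
  Bakery1 to Utica: 10 × £2 = £20
  Bakery1 to Boise: 5 × £2 = £10
  Bakery1 to Quincy: 20 × £5 = £100
  Bakery2 to Chico: 25 × £3 = £75
  Bakery2 to Quincy: 20 × £4 = £80
Total cost = £285.
So Bakery1→Boise carries 5 trays.

5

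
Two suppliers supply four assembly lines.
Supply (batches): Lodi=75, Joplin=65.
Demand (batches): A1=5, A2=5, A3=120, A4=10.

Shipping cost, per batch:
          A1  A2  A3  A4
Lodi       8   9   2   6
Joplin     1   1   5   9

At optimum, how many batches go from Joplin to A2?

5

Solving gives:
  Lodi–A3: 65 × 2 = 130
  Lodi–A4: 10 × 6 = 60
  Joplin–A1: 5 × 1 = 5
  Joplin–A2: 5 × 1 = 5
  Joplin–A3: 55 × 5 = 275
Total cost = 475.
So Joplin→A2 carries 5 batches.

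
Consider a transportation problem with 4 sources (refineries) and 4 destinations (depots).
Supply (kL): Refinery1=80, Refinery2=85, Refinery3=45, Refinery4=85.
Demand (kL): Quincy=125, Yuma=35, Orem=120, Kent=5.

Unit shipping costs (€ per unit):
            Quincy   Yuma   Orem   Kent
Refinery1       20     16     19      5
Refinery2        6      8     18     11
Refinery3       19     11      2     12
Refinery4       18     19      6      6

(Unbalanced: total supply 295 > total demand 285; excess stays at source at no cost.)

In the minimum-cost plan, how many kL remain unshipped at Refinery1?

Minimum-cost shipments:
  Refinery1 to Quincy: 30 × €20 = €600
  Refinery1 to Yuma: 35 × €16 = €560
  Refinery1 to Kent: 5 × €5 = €25
  Refinery2 to Quincy: 85 × €6 = €510
  Refinery3 to Orem: 45 × €2 = €90
  Refinery4 to Quincy: 10 × €18 = €180
  Refinery4 to Orem: 75 × €6 = €450
Total cost = €2415.
Refinery1 ships 70 of its 80, leaving 10.

10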